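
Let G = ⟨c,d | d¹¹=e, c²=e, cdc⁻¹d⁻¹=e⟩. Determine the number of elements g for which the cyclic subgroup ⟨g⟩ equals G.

G is cyclic of order 22. An element generates G iff its order is 22, and a cyclic group of order 22 has exactly φ(22) = 10 such elements.

Answer: 10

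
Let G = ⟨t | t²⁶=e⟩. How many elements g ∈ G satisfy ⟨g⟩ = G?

G is cyclic of order 26. An element generates G iff its order is 26, and a cyclic group of order 26 has exactly φ(26) = 12 such elements.

Answer: 12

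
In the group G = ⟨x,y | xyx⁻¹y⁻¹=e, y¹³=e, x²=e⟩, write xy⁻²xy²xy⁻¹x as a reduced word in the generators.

Multiply left to right, reducing at each step:
  x · y⁻² = xy¹¹
  (xy¹¹) · x = y¹¹
  (y¹¹) · y² = e
  e · x = x
  x · y⁻¹ = xy¹²
  (xy¹²) · x = y¹²

Answer: y¹²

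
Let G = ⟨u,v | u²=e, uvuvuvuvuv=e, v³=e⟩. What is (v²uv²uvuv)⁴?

Compute successive powers of (v²uv²uvuv), reducing at each step:
  (v²uv²uvuv)²: (v²uv²uvuv) · v² = v²uv²uvu;   (v²uv²uvu) · u = v²uv²uv;   (v²uv²uv) · v² = v²uv²u;   (v²uv²u) · u = v²uv²;   (v²uv²) · v = v²u;   (v²u) · u = v²;   (v²) · v = e
  (v²uv²uvuv)³: e · v² = v²;   (v²) · u = v²u;   (v²u) · v² = v²uv²;   (v²uv²) · u = v²uv²u;   (v²uv²u) · v = v²uv²uv;   (v²uv²uv) · u = v²uv²uvu;   (v²uv²uvu) · v = v²uv²uvuv
  (v²uv²uvuv)⁴: (v²uv²uvuv) · v² = v²uv²uvu;   (v²uv²uvu) · u = v²uv²uv;   (v²uv²uv) · v² = v²uv²u;   (v²uv²u) · u = v²uv²;   (v²uv²) · v = v²u;   (v²u) · u = v²;   (v²) · v = e

Answer: e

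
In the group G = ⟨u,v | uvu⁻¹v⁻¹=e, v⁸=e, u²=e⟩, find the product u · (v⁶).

Compute u · (v⁶) by multiplying left to right and reducing via the relations at each step:
  u · v⁶ = uv⁶

Answer: uv⁶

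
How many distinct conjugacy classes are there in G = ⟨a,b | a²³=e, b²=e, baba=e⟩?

The conjugacy classes (representative and size) are:
  [e] (size 1), [a] (size 2), [a²¹] (size 2), [a²⁰] (size 2), [a⁴] (size 2), [a¹⁸] (size 2), [a⁶] (size 2), [a¹⁶] (size 2), [a⁸] (size 2), [a⁹] (size 2), [a¹⁰] (size 2), [a¹²] (size 2), [a¹⁸b] (size 23).
Class equation: 1 + 2 + 2 + 2 + 2 + 2 + 2 + 2 + 2 + 2 + 2 + 2 + 23 = 46 = |G|. So G has 13 conjugacy classes.

Answer: 13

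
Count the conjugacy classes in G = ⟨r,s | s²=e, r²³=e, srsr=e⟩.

The conjugacy classes (representative and size) are:
  [e] (size 1), [r] (size 2), [r²¹] (size 2), [r²⁰] (size 2), [r⁴] (size 2), [r¹⁸] (size 2), [r⁶] (size 2), [r¹⁶] (size 2), [r⁸] (size 2), [r⁹] (size 2), [r¹⁰] (size 2), [r¹²] (size 2), [r¹⁸s] (size 23).
Class equation: 1 + 2 + 2 + 2 + 2 + 2 + 2 + 2 + 2 + 2 + 2 + 2 + 23 = 46 = |G|. So G has 13 conjugacy classes.

Answer: 13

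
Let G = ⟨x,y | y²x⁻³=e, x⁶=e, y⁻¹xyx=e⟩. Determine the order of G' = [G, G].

G' = [G, G] is generated by all commutators. The generator-pair commutators are: [x, y] = x².
The subgroup they normally generate is {e, x², x⁴}, of order 3.
Check: |G/G'| = 12/3 = 4 is the order of the abelianisation.

Answer: 3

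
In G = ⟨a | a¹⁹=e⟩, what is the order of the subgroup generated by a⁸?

|⟨a⁸⟩| equals the order of a⁸. Compute successive powers until reaching e:
  (a⁸)¹ = a⁸, (a⁸)² = a¹⁶, (a⁸)³ = a⁵, (a⁸)⁴ = a¹³, (a⁸)⁵ = a², (a⁸)⁶ = a¹⁰, (a⁸)⁷ = a¹⁸, (a⁸)⁸ = a⁷, (a⁸)⁹ = a¹⁵, (a⁸)¹⁰ = a⁴, (a⁸)¹¹ = a¹², (a⁸)¹² = a, (a⁸)¹³ = a⁹, (a⁸)¹⁴ = a¹⁷, (a⁸)¹⁵ = a⁶, (a⁸)¹⁶ = a¹⁴, (a⁸)¹⁷ = a³, (a⁸)¹⁸ = a¹¹, (a⁸)¹⁹ = e.
The smallest positive k with (a⁸)ᵏ = e is 19, so |⟨a⁸⟩| = 19.

Answer: 19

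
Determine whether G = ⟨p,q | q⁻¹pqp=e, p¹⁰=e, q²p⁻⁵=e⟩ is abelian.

p·q = pq but q·p = p⁴q⁻¹, so p·q ≠ q·p and G is not abelian.

Answer: No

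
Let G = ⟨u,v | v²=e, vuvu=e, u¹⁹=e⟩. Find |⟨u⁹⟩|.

|⟨u⁹⟩| equals the order of u⁹. Compute successive powers until reaching e:
  (u⁹)¹ = u⁹, (u⁹)² = u¹⁸, (u⁹)³ = u⁸, (u⁹)⁴ = u¹⁷, (u⁹)⁵ = u⁷, (u⁹)⁶ = u¹⁶, (u⁹)⁷ = u⁶, (u⁹)⁸ = u¹⁵, (u⁹)⁹ = u⁵, (u⁹)¹⁰ = u¹⁴, (u⁹)¹¹ = u⁴, (u⁹)¹² = u¹³, (u⁹)¹³ = u³, (u⁹)¹⁴ = u¹², (u⁹)¹⁵ = u², (u⁹)¹⁶ = u¹¹, (u⁹)¹⁷ = u, (u⁹)¹⁸ = u¹⁰, (u⁹)¹⁹ = e.
The smallest positive k with (u⁹)ᵏ = e is 19, so |⟨u⁹⟩| = 19.

Answer: 19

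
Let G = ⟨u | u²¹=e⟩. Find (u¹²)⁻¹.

The order of (u¹²) is 7 (smallest k with (u¹²)ᵏ = e), so (u¹²)⁻¹ = (u¹²)⁶ = u⁹.
Check: (u¹²) · (u⁹) → (u¹²) · u⁹ = e, giving e as required.

Answer: u⁹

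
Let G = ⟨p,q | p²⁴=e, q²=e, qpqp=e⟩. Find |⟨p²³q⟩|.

|⟨p²³q⟩| equals the order of p²³q. Compute successive powers until reaching e:
  (p²³q)¹ = p²³q, (p²³q)² = e.
The smallest positive k with (p²³q)ᵏ = e is 2, so |⟨p²³q⟩| = 2.

Answer: 2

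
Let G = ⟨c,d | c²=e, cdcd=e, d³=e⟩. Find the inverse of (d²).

The order of (d²) is 3 (smallest k with (d²)ᵏ = e), so (d²)⁻¹ = (d²)² = d.
Check: (d²) · d → (d²) · d = e, giving e as required.

Answer: d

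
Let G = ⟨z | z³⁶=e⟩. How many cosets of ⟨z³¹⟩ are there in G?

First find ord(z³¹) by computing successive powers:
  (z³¹)¹ = z³¹, (z³¹)² = z²⁶, (z³¹)³ = z²¹, (z³¹)⁴ = z¹⁶, (z³¹)⁵ = z¹¹, (z³¹)⁶ = z⁶, (z³¹)⁷ = z, (z³¹)⁸ = z³², (z³¹)⁹ = z²⁷, (z³¹)¹⁰ = z²², (z³¹)¹¹ = z¹⁷, (z³¹)¹² = z¹², (z³¹)¹³ = z⁷, (z³¹)¹⁴ = z², (z³¹)¹⁵ = z³³, (z³¹)¹⁶ = z²⁸, (z³¹)¹⁷ = z²³, (z³¹)¹⁸ = z¹⁸, (z³¹)¹⁹ = z¹³, (z³¹)²⁰ = z⁸, (z³¹)²¹ = z³, (z³¹)²² = z³⁴, (z³¹)²³ = z²⁹, (z³¹)²⁴ = z²⁴, (z³¹)²⁵ = z¹⁹, (z³¹)²⁶ = z¹⁴, (z³¹)²⁷ = z⁹, (z³¹)²⁸ = z⁴, (z³¹)²⁹ = z³⁵, (z³¹)³⁰ = z³⁰, (z³¹)³¹ = z²⁵, (z³¹)³² = z²⁰, (z³¹)³³ = z¹⁵, (z³¹)³⁴ = z¹⁰, (z³¹)³⁵ = z⁵, (z³¹)³⁶ = e.
So |⟨z³¹⟩| = ord(z³¹) = 36. With |G| = 36, by Lagrange [G : ⟨z³¹⟩] = 36/36 = 1.

Answer: 1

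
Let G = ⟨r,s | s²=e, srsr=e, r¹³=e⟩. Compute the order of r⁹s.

Compute successive powers until reaching e:
  (r⁹s)¹ = r⁹s, (r⁹s)² = e.
The smallest positive k with (r⁹s)ᵏ = e is 2.

Answer: 2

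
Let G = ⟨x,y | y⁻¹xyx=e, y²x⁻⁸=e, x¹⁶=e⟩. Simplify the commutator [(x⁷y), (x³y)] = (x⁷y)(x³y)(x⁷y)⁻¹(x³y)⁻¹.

[(x⁷y), (x³y)] = (x⁷y)·(x³y)·(x⁷y)⁻¹·(x³y)⁻¹.
  (x⁷y) · (x³y) = x¹²
  (x¹²) · (x⁷y⁻¹) = x³y⁻¹
  (x³y⁻¹) · (x³y⁻¹) = x⁸

Answer: x⁸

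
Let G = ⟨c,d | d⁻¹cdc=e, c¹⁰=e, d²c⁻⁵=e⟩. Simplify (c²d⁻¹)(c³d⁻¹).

Compute (c²d⁻¹) · (c³d⁻¹) by multiplying left to right and reducing via the relations at each step:
  (c²d⁻¹) · c³ = c⁴d
  (c⁴d) · d⁻¹ = c⁴

Answer: c⁴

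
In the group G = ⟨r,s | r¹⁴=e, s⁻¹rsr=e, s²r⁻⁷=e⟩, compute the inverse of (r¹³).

The order of (r¹³) is 14 (smallest k with (r¹³)ᵏ = e), so (r¹³)⁻¹ = (r¹³)¹³ = r.
Check: (r¹³) · r → (r¹³) · r = e, giving e as required.

Answer: r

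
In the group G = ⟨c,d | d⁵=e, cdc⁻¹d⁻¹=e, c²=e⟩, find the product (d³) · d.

Compute (d³) · d by multiplying left to right and reducing via the relations at each step:
  (d³) · d = d⁴

Answer: d⁴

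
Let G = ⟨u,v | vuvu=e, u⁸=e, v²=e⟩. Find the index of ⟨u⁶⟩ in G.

First find ord(u⁶) by computing successive powers:
  (u⁶)¹ = u⁶, (u⁶)² = u⁴, (u⁶)³ = u², (u⁶)⁴ = e.
So |⟨u⁶⟩| = ord(u⁶) = 4. With |G| = 16, by Lagrange [G : ⟨u⁶⟩] = 16/4 = 4.

Answer: 4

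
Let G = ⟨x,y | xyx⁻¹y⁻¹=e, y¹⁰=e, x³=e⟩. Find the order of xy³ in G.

Compute successive powers until reaching e:
  (xy³)¹ = xy³, (xy³)² = x²y⁶, (xy³)³ = y⁹, (xy³)⁴ = xy², (xy³)⁵ = x²y⁵, (xy³)⁶ = y⁸, (xy³)⁷ = xy, (xy³)⁸ = x²y⁴, (xy³)⁹ = y⁷, (xy³)¹⁰ = x, (xy³)¹¹ = x²y³, (xy³)¹² = y⁶, (xy³)¹³ = xy⁹, (xy³)¹⁴ = x²y², (xy³)¹⁵ = y⁵, (xy³)¹⁶ = xy⁸, (xy³)¹⁷ = x²y, (xy³)¹⁸ = y⁴, (xy³)¹⁹ = xy⁷, (xy³)²⁰ = x², (xy³)²¹ = y³, (xy³)²² = xy⁶, (xy³)²³ = x²y⁹, (xy³)²⁴ = y², (xy³)²⁵ = xy⁵, (xy³)²⁶ = x²y⁸, (xy³)²⁷ = y, (xy³)²⁸ = xy⁴, (xy³)²⁹ = x²y⁷, (xy³)³⁰ = e.
The smallest positive k with (xy³)ᵏ = e is 30.

Answer: 30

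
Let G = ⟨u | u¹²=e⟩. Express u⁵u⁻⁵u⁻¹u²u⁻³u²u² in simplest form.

Multiply left to right, reducing at each step:
  (u⁵) · u⁻⁵ = e
  e · u⁻¹ = u¹¹
  (u¹¹) · u² = u
  u · u⁻³ = u¹⁰
  (u¹⁰) · u² = e
  e · u² = u²

Answer: u²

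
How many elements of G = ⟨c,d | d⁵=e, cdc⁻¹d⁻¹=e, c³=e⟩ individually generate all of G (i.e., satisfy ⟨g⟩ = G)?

G is cyclic of order 15. An element generates G iff its order is 15, and a cyclic group of order 15 has exactly φ(15) = 8 such elements.

Answer: 8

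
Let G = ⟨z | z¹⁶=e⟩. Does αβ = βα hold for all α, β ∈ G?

G has a single generator, so G is cyclic and hence abelian.

Answer: Yes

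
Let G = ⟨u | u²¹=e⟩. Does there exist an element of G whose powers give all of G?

|G| = 21. The element u has order 21 (its powers give 21 distinct elements), so ⟨u⟩ = G and G is cyclic.

Answer: Yes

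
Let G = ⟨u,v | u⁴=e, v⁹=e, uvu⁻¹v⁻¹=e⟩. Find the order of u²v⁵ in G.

Compute successive powers until reaching e:
  (u²v⁵)¹ = u²v⁵, (u²v⁵)² = v, (u²v⁵)³ = u²v⁶, (u²v⁵)⁴ = v², (u²v⁵)⁵ = u²v⁷, (u²v⁵)⁶ = v³, (u²v⁵)⁷ = u²v⁸, (u²v⁵)⁸ = v⁴, (u²v⁵)⁹ = u², (u²v⁵)¹⁰ = v⁵, (u²v⁵)¹¹ = u²v, (u²v⁵)¹² = v⁶, (u²v⁵)¹³ = u²v², (u²v⁵)¹⁴ = v⁷, (u²v⁵)¹⁵ = u²v³, (u²v⁵)¹⁶ = v⁸, (u²v⁵)¹⁷ = u²v⁴, (u²v⁵)¹⁸ = e.
The smallest positive k with (u²v⁵)ᵏ = e is 18.

Answer: 18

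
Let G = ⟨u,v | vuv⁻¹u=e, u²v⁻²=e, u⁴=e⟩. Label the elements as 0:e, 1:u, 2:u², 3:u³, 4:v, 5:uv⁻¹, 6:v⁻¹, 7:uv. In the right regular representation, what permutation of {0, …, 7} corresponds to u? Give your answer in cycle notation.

(0 1 2 3)(4 5 6 7)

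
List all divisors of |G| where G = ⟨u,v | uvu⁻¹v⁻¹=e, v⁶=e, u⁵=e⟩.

|G| = 30 = 2 · 3 · 5. By Lagrange's theorem the order of any subgroup divides 30; the divisors of 30 are 1, 2, 3, 5, 6, 10, 15, 30.

Answer: 1, 2, 3, 5, 6, 10, 15, 30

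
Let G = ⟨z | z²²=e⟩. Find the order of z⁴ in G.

Compute successive powers until reaching e:
  (z⁴)¹ = z⁴, (z⁴)² = z⁸, (z⁴)³ = z¹², (z⁴)⁴ = z¹⁶, (z⁴)⁵ = z²⁰, (z⁴)⁶ = z², (z⁴)⁷ = z⁶, (z⁴)⁸ = z¹⁰, (z⁴)⁹ = z¹⁴, (z⁴)¹⁰ = z¹⁸, (z⁴)¹¹ = e.
The smallest positive k with (z⁴)ᵏ = e is 11.

Answer: 11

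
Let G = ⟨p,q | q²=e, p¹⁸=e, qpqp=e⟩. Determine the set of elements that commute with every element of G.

An element z ∈ Z(G) iff z commutes with every generator.
For example p⁹ is central: (p⁹)·p = p¹⁰ = p·(p⁹); (p⁹)·q = p⁹q = q·(p⁹).
Whereas p ∉ Z(G) since p·q = pq ≠ p¹⁷q = q·p.
Checking each of the 36 elements this way gives Z(G) = {e, p⁹}, of order 2.

Answer: {e, p⁹}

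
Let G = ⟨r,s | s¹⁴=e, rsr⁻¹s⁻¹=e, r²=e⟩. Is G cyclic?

|G| = 28, but the maximum element order in G is 14 < 28. No single element generates all of G, so G is not cyclic.

Answer: No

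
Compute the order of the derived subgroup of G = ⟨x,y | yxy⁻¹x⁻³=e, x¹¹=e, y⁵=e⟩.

G' = [G, G] is generated by all commutators. The generator-pair commutators are: [x, y] = x⁹.
The subgroup they normally generate is {e, x, x², x³, x⁴, x⁵, x⁶, x⁷, x⁸, x⁹, x¹⁰}, of order 11.
Check: |G/G'| = 55/11 = 5 is the order of the abelianisation.

Answer: 11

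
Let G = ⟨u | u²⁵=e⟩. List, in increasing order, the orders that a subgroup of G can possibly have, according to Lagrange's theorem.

|G| = 25 = 5². By Lagrange's theorem the order of any subgroup divides 25; the divisors of 25 are 1, 5, 25.

Answer: 1, 5, 25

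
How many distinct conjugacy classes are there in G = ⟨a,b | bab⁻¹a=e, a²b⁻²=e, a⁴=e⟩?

The conjugacy classes (representative and size) are:
  [e] (size 1), [a³] (size 2), [a²] (size 1), [b⁻¹] (size 2), [ab] (size 2).
Class equation: 1 + 2 + 1 + 2 + 2 = 8 = |G|. So G has 5 conjugacy classes.

Answer: 5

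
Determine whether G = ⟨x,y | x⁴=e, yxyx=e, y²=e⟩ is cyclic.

Every cyclic group is abelian. But x·y = xy while y·x = x³y, so x·y ≠ y·x and G is not abelian. Hence G is not cyclic.

Answer: No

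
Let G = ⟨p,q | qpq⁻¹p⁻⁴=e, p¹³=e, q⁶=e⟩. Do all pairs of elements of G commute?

p·q = pq but q·p = p⁴q, so p·q ≠ q·p and G is not abelian.

Answer: No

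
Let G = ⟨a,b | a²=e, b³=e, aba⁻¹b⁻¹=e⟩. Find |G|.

Enumerate words in the generators, reducing via the relations: the distinct elements are
  {a, b, e, ab, b², ab²}.
No further products give new elements, so |G| = 6.

Answer: 6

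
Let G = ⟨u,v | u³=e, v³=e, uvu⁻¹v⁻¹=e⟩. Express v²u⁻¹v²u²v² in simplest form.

Multiply left to right, reducing at each step:
  (v²) · u⁻¹ = u²v²
  (u²v²) · v² = u²v
  (u²v) · u² = uv
  (uv) · v² = u

Answer: u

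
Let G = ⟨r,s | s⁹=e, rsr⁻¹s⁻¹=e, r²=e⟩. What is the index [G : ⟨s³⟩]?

First find ord(s³) by computing successive powers:
  (s³)¹ = s³, (s³)² = s⁶, (s³)³ = e.
So |⟨s³⟩| = ord(s³) = 3. With |G| = 18, by Lagrange [G : ⟨s³⟩] = 18/3 = 6.

Answer: 6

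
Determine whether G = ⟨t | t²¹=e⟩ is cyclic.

|G| = 21. The element t has order 21 (its powers give 21 distinct elements), so ⟨t⟩ = G and G is cyclic.

Answer: Yes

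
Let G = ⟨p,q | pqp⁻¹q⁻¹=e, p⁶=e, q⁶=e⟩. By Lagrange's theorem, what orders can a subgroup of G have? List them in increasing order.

|G| = 36 = 2² · 3². By Lagrange's theorem the order of any subgroup divides 36; the divisors of 36 are 1, 2, 3, 4, 6, 9, 12, 18, 36.

Answer: 1, 2, 3, 4, 6, 9, 12, 18, 36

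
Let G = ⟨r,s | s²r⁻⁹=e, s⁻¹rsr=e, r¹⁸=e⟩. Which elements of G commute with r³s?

⟨r³s⟩ ⊆ C_G(r³s) since powers of r³s commute with r³s; so |C_G(r³s)| ≥ |⟨r³s⟩| = 4.
By orbit–stabilizer, |C_G(r³s)| = |G| / |conj. class of r³s| = 36 / 9 = 4.
The 4 elements commuting with r³s are {e, r⁹, r³s, r³s⁻¹}.

Answer: {e, r⁹, r³s, r³s⁻¹}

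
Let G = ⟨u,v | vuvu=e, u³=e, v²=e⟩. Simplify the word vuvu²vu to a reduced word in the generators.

Multiply left to right, reducing at each step:
  v · u = u²v
  (u²v) · v = u²
  (u²) · u² = u
  u · v = uv
  (uv) · u = v

Answer: v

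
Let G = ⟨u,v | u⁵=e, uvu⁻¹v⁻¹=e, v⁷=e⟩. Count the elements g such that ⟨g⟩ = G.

G is cyclic of order 35. An element generates G iff its order is 35, and a cyclic group of order 35 has exactly φ(35) = 24 such elements.

Answer: 24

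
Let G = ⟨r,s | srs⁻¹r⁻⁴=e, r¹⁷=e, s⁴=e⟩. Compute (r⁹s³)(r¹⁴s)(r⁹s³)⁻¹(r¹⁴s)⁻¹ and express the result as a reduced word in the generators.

[(r⁹s³), (r¹⁴s)] = (r⁹s³)·(r¹⁴s)·(r⁹s³)⁻¹·(r¹⁴s)⁻¹.
  (r⁹s³) · (r¹⁴s) = r⁴
  (r⁴) · (r¹⁵s) = r²s
  (r²s) · (r⁵s³) = r⁵

Answer: r⁵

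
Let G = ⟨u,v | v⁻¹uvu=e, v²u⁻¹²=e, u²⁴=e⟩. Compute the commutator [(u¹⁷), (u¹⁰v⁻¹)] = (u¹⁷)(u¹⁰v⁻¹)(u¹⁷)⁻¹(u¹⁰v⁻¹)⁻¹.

[(u¹⁷), (u¹⁰v⁻¹)] = (u¹⁷)·(u¹⁰v⁻¹)·(u¹⁷)⁻¹·(u¹⁰v⁻¹)⁻¹.
  (u¹⁷) · (u¹⁰v⁻¹) = u³v⁻¹
  (u³v⁻¹) · (u⁷) = u⁸v
  (u⁸v) · (u¹⁰v) = u¹⁰

Answer: u¹⁰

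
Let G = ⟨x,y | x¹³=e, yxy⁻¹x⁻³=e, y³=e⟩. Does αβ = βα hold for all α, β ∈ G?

x·y = xy but y·x = x³y, so x·y ≠ y·x and G is not abelian.

Answer: No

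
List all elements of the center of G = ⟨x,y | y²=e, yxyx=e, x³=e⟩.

An element z ∈ Z(G) iff z commutes with every generator.
For example e is central: e·x = x = x·e; e·y = y = y·e.
Whereas x ∉ Z(G) since x·y = xy ≠ x²y = y·x.
Checking each of the 6 elements this way gives Z(G) = {e}, of order 1.

Answer: {e}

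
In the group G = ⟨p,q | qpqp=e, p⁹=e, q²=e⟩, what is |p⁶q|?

Compute successive powers until reaching e:
  (p⁶q)¹ = p⁶q, (p⁶q)² = e.
The smallest positive k with (p⁶q)ᵏ = e is 2.

Answer: 2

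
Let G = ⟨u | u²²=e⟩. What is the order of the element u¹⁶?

Compute successive powers until reaching e:
  (u¹⁶)¹ = u¹⁶, (u¹⁶)² = u¹⁰, (u¹⁶)³ = u⁴, (u¹⁶)⁴ = u²⁰, (u¹⁶)⁵ = u¹⁴, (u¹⁶)⁶ = u⁸, (u¹⁶)⁷ = u², (u¹⁶)⁸ = u¹⁸, (u¹⁶)⁹ = u¹², (u¹⁶)¹⁰ = u⁶, (u¹⁶)¹¹ = e.
The smallest positive k with (u¹⁶)ᵏ = e is 11.

Answer: 11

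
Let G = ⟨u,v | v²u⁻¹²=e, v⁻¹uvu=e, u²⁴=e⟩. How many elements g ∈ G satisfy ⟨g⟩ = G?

⟨g⟩ = G would require ord(g) = |G| = 48, but the maximum element order in G is 24 < 48. So G is not cyclic and no single element generates it: the count is 0.

Answer: 0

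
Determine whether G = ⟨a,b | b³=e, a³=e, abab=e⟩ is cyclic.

Every cyclic group is abelian. But a·b = ab while b·a = a²b², so a·b ≠ b·a and G is not abelian. Hence G is not cyclic.

Answer: No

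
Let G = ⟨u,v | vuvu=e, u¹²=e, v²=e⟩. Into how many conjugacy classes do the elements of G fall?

The conjugacy classes (representative and size) are:
  [e] (size 1), [u¹¹] (size 2), [u²] (size 2), [u⁹] (size 2), [u⁴] (size 2), [u⁵] (size 2), [u⁶] (size 1), [v] (size 6), [uv] (size 6).
Class equation: 1 + 2 + 2 + 2 + 2 + 2 + 1 + 6 + 6 = 24 = |G|. So G has 9 conjugacy classes.

Answer: 9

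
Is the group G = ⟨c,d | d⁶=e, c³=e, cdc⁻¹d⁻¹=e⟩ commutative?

Each pair of generators commutes: c·d = cd = d·c. Since the generators pairwise commute, every element of G commutes with every other, so G is abelian.

Answer: Yes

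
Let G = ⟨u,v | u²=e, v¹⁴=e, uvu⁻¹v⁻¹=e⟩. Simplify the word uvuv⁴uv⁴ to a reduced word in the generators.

Multiply left to right, reducing at each step:
  u · v = uv
  (uv) · u = v
  v · v⁴ = v⁵
  (v⁵) · u = uv⁵
  (uv⁵) · v⁴ = uv⁹

Answer: uv⁹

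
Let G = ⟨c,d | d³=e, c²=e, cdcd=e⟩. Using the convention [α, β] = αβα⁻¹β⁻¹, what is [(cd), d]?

[(cd), d] = (cd)·d·(cd)⁻¹·d⁻¹.
  (cd) · d = cd²
  (cd²) · (cd) = d²
  (d²) · (d²) = d

Answer: d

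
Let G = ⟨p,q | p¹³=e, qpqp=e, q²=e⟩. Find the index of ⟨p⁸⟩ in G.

First find ord(p⁸) by computing successive powers:
  (p⁸)¹ = p⁸, (p⁸)² = p³, (p⁸)³ = p¹¹, (p⁸)⁴ = p⁶, (p⁸)⁵ = p, (p⁸)⁶ = p⁹, (p⁸)⁷ = p⁴, (p⁸)⁸ = p¹², (p⁸)⁹ = p⁷, (p⁸)¹⁰ = p², (p⁸)¹¹ = p¹⁰, (p⁸)¹² = p⁵, (p⁸)¹³ = e.
So |⟨p⁸⟩| = ord(p⁸) = 13. With |G| = 26, by Lagrange [G : ⟨p⁸⟩] = 26/13 = 2.

Answer: 2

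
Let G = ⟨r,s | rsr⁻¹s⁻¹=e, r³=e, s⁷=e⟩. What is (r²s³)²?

Compute successive powers of (r²s³), reducing at each step:
  (r²s³)²: (r²s³) · r² = rs³;   (rs³) · s³ = rs⁶

Answer: rs⁶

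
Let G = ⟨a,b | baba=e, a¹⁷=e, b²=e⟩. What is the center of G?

An element z ∈ Z(G) iff z commutes with every generator.
For example e is central: e·a = a = a·e; e·b = b = b·e.
Whereas a ∉ Z(G) since a·b = ab ≠ a¹⁶b = b·a.
Checking each of the 34 elements this way gives Z(G) = {e}, of order 1.

Answer: {e}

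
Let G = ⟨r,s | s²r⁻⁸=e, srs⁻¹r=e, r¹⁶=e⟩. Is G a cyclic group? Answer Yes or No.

Every cyclic group is abelian. But r·s = rs while s·r = r⁷s⁻¹, so r·s ≠ s·r and G is not abelian. Hence G is not cyclic.

Answer: No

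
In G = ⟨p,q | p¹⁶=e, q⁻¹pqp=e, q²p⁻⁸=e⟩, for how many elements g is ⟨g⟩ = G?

⟨g⟩ = G would require ord(g) = |G| = 32, but the maximum element order in G is 16 < 32. So G is not cyclic and no single element generates it: the count is 0.

Answer: 0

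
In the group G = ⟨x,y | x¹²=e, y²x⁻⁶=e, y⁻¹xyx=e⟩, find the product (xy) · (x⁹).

Compute (xy) · (x⁹) by multiplying left to right and reducing via the relations at each step:
  (xy) · x⁹ = x⁴y

Answer: x⁴y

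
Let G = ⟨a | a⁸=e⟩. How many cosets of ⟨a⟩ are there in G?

First find ord(a) by computing successive powers:
  a¹ = a, a² = a², a³ = a³, a⁴ = a⁴, a⁵ = a⁵, a⁶ = a⁶, a⁷ = a⁷, a⁸ = e.
So |⟨a⟩| = ord(a) = 8. With |G| = 8, by Lagrange [G : ⟨a⟩] = 8/8 = 1.

Answer: 1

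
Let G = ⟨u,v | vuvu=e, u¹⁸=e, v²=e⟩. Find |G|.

Enumerate words in the generators, reducing via the relations: the distinct elements are
  {e, u, v, uv, u², u³, u⁴, u⁵, u⁶, u⁷, u⁸, u⁹, u²v, u³v, u¹², u¹³, u¹¹, u¹⁰, u¹⁴, u¹⁵, u¹⁶, u¹⁷, u⁴v, u⁵v, u⁶v, u⁷v, u⁸v, u⁹v, u¹²v, u¹³v, u¹¹v, u¹⁰v, u¹⁴v, u¹⁵v, u¹⁶v, u¹⁷v}.
No further products give new elements, so |G| = 36.

Answer: 36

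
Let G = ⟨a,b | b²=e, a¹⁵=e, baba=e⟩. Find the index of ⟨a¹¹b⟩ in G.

First find ord(a¹¹b) by computing successive powers:
  (a¹¹b)¹ = a¹¹b, (a¹¹b)² = e.
So |⟨a¹¹b⟩| = ord(a¹¹b) = 2. With |G| = 30, by Lagrange [G : ⟨a¹¹b⟩] = 30/2 = 15.

Answer: 15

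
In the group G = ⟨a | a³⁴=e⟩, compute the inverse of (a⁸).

The order of (a⁸) is 17 (smallest k with (a⁸)ᵏ = e), so (a⁸)⁻¹ = (a⁸)¹⁶ = a²⁶.
Check: (a⁸) · (a²⁶) → (a⁸) · a²⁶ = e, giving e as required.

Answer: a²⁶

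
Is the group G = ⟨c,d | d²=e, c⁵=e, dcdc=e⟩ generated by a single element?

Every cyclic group is abelian. But c·d = cd while d·c = c⁴d, so c·d ≠ d·c and G is not abelian. Hence G is not cyclic.

Answer: No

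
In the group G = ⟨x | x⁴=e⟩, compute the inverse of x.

The order of x is 4 (smallest k with xᵏ = e), so x⁻¹ = x³ = x³.
Check: x · (x³) → x · x³ = e, giving e as required.

Answer: x³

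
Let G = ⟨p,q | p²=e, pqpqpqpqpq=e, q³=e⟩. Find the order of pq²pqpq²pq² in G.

Compute successive powers until reaching e:
  (pq²pqpq²pq²)¹ = pq²pqpq²pq², (pq²pqpq²pq²)² = e.
The smallest positive k with (pq²pqpq²pq²)ᵏ = e is 2.

Answer: 2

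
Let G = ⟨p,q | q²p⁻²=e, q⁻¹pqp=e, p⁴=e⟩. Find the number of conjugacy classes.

The conjugacy classes (representative and size) are:
  [e] (size 1), [p³] (size 2), [p²] (size 1), [q⁻¹] (size 2), [pq⁻¹] (size 2).
Class equation: 1 + 2 + 1 + 2 + 2 = 8 = |G|. So G has 5 conjugacy classes.

Answer: 5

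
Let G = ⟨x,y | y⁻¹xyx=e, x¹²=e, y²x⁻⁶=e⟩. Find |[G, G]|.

G' = [G, G] is generated by all commutators. The generator-pair commutators are: [x, y] = x².
The subgroup they normally generate is {e, x², x⁴, x⁶, x⁸, x¹⁰}, of order 6.
Check: |G/G'| = 24/6 = 4 is the order of the abelianisation.

Answer: 6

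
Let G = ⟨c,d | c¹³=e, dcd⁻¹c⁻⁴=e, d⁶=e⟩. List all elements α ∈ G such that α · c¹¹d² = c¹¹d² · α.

⟨c¹¹d²⟩ ⊆ C_G(c¹¹d²) since powers of c¹¹d² commute with c¹¹d²; so |C_G(c¹¹d²)| ≥ |⟨c¹¹d²⟩| = 3.
By orbit–stabilizer, |C_G(c¹¹d²)| = |G| / |conj. class of c¹¹d²| = 78 / 13 = 6.
The 6 elements commuting with c¹¹d² are {e, c²d³, c⁴d⁵, c⁵d⁴, c¹⁰d, c¹¹d²}.

Answer: {e, c²d³, c⁴d⁵, c⁵d⁴, c¹⁰d, c¹¹d²}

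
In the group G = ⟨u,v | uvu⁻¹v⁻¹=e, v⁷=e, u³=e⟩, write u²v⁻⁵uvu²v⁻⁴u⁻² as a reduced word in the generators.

Multiply left to right, reducing at each step:
  (u²) · v⁻⁵ = u²v²
  (u²v²) · u = v²
  (v²) · v = v³
  (v³) · u² = u²v³
  (u²v³) · v⁻⁴ = u²v⁶
  (u²v⁶) · u⁻² = v⁶

Answer: v⁶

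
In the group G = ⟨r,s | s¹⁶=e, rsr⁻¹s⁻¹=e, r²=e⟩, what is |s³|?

Compute successive powers until reaching e:
  (s³)¹ = s³, (s³)² = s⁶, (s³)³ = s⁹, (s³)⁴ = s¹², (s³)⁵ = s¹⁵, (s³)⁶ = s², (s³)⁷ = s⁵, (s³)⁸ = s⁸, (s³)⁹ = s¹¹, (s³)¹⁰ = s¹⁴, (s³)¹¹ = s, (s³)¹² = s⁴, (s³)¹³ = s⁷, (s³)¹⁴ = s¹⁰, (s³)¹⁵ = s¹³, (s³)¹⁶ = e.
The smallest positive k with (s³)ᵏ = e is 16.

Answer: 16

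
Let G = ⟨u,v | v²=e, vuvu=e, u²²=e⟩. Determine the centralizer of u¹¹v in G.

⟨u¹¹v⟩ ⊆ C_G(u¹¹v) since powers of u¹¹v commute with u¹¹v; so |C_G(u¹¹v)| ≥ |⟨u¹¹v⟩| = 2.
By orbit–stabilizer, |C_G(u¹¹v)| = |G| / |conj. class of u¹¹v| = 44 / 11 = 4.
The 4 elements commuting with u¹¹v are {e, u¹¹, v, u¹¹v}.

Answer: {e, u¹¹, v, u¹¹v}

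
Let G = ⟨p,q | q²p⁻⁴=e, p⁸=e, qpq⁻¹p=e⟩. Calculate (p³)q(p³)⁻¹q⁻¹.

[(p³), q] = (p³)·q·(p³)⁻¹·q⁻¹.
  (p³) · q = p³q
  (p³q) · (p⁵) = p²q⁻¹
  (p²q⁻¹) · (q⁻¹) = p⁶

Answer: p⁶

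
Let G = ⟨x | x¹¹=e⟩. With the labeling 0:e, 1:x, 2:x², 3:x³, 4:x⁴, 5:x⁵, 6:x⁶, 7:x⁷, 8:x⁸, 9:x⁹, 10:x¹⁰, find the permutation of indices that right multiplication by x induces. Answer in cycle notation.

(0 1 2 3 4 5 6 7 8 9 10)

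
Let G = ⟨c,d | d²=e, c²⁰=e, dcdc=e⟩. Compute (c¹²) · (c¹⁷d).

Compute (c¹²) · (c¹⁷d) by multiplying left to right and reducing via the relations at each step:
  (c¹²) · c¹⁷ = c⁹
  (c⁹) · d = c⁹d

Answer: c⁹d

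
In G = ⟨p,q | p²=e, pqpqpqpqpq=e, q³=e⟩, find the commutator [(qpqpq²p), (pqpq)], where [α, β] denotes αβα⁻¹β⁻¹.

[(qpqpq²p), (pqpq)] = (qpqpq²p)·(pqpq)·(qpqpq²p)⁻¹·(pqpq)⁻¹.
  (qpqpq²p) · (pqpq) = qpq²
  (qpq²) · (pqpq²pq²) = q²pqpq²pqp
  (q²pqpq²pqp) · (q²pq²p) = pqpq²pqpq²

Answer: pqpq²pqpq²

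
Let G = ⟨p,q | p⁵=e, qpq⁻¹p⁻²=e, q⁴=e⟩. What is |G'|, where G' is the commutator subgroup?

G' = [G, G] is generated by all commutators. The generator-pair commutators are: [p, q] = p⁴.
The subgroup they normally generate is {e, p, p², p³, p⁴}, of order 5.
Check: |G/G'| = 20/5 = 4 is the order of the abelianisation.

Answer: 5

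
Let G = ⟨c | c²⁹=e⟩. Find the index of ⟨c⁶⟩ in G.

First find ord(c⁶) by computing successive powers:
  (c⁶)¹ = c⁶, (c⁶)² = c¹², (c⁶)³ = c¹⁸, (c⁶)⁴ = c²⁴, (c⁶)⁵ = c, (c⁶)⁶ = c⁷, (c⁶)⁷ = c¹³, (c⁶)⁸ = c¹⁹, (c⁶)⁹ = c²⁵, (c⁶)¹⁰ = c², (c⁶)¹¹ = c⁸, (c⁶)¹² = c¹⁴, (c⁶)¹³ = c²⁰, (c⁶)¹⁴ = c²⁶, (c⁶)¹⁵ = c³, (c⁶)¹⁶ = c⁹, (c⁶)¹⁷ = c¹⁵, (c⁶)¹⁸ = c²¹, (c⁶)¹⁹ = c²⁷, (c⁶)²⁰ = c⁴, (c⁶)²¹ = c¹⁰, (c⁶)²² = c¹⁶, (c⁶)²³ = c²², (c⁶)²⁴ = c²⁸, (c⁶)²⁵ = c⁵, (c⁶)²⁶ = c¹¹, (c⁶)²⁷ = c¹⁷, (c⁶)²⁸ = c²³, (c⁶)²⁹ = e.
So |⟨c⁶⟩| = ord(c⁶) = 29. With |G| = 29, by Lagrange [G : ⟨c⁶⟩] = 29/29 = 1.

Answer: 1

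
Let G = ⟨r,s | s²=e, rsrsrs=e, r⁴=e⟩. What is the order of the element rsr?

Compute successive powers until reaching e:
  (rsr)¹ = rsr, (rsr)² = sr²s, (rsr)³ = r³sr³, (rsr)⁴ = e.
The smallest positive k with (rsr)ᵏ = e is 4.

Answer: 4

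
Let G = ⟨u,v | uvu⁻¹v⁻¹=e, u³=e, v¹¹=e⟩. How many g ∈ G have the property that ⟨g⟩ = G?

G is cyclic of order 33. An element generates G iff its order is 33, and a cyclic group of order 33 has exactly φ(33) = 20 such elements.

Answer: 20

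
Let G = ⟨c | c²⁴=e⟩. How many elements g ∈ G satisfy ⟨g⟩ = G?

G is cyclic of order 24. An element generates G iff its order is 24, and a cyclic group of order 24 has exactly φ(24) = 8 such elements.

Answer: 8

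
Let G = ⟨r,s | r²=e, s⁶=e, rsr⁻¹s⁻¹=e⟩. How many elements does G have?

Enumerate words in the generators, reducing via the relations: the distinct elements are
  {e, r, s, rs, s², s³, s⁴, s⁵, rs², rs³, rs⁴, rs⁵}.
No further products give new elements, so |G| = 12.

Answer: 12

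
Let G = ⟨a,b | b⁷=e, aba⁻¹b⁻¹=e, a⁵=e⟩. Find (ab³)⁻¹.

The order of (ab³) is 35 (smallest k with (ab³)ᵏ = e), so (ab³)⁻¹ = (ab³)³⁴ = a⁴b⁴.
Check: (ab³) · (a⁴b⁴) → (ab³) · a⁴ = b³;   (b³) · b⁴ = e, giving e as required.

Answer: a⁴b⁴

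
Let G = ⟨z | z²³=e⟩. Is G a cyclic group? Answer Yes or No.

|G| = 23. The element z has order 23 (its powers give 23 distinct elements), so ⟨z⟩ = G and G is cyclic.

Answer: Yes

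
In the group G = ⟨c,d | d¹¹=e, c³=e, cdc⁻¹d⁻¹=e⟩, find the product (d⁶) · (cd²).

Compute (d⁶) · (cd²) by multiplying left to right and reducing via the relations at each step:
  (d⁶) · c = cd⁶
  (cd⁶) · d² = cd⁸

Answer: cd⁸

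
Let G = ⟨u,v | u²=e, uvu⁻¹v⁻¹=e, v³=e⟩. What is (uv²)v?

Compute (uv²) · v by multiplying left to right and reducing via the relations at each step:
  (uv²) · v = u

Answer: u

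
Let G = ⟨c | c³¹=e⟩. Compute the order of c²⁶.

Compute successive powers until reaching e:
  (c²⁶)¹ = c²⁶, (c²⁶)² = c²¹, (c²⁶)³ = c¹⁶, (c²⁶)⁴ = c¹¹, (c²⁶)⁵ = c⁶, (c²⁶)⁶ = c, (c²⁶)⁷ = c²⁷, (c²⁶)⁸ = c²², (c²⁶)⁹ = c¹⁷, (c²⁶)¹⁰ = c¹², (c²⁶)¹¹ = c⁷, (c²⁶)¹² = c², (c²⁶)¹³ = c²⁸, (c²⁶)¹⁴ = c²³, (c²⁶)¹⁵ = c¹⁸, (c²⁶)¹⁶ = c¹³, (c²⁶)¹⁷ = c⁸, (c²⁶)¹⁸ = c³, (c²⁶)¹⁹ = c²⁹, (c²⁶)²⁰ = c²⁴, (c²⁶)²¹ = c¹⁹, (c²⁶)²² = c¹⁴, (c²⁶)²³ = c⁹, (c²⁶)²⁴ = c⁴, (c²⁶)²⁵ = c³⁰, (c²⁶)²⁶ = c²⁵, (c²⁶)²⁷ = c²⁰, (c²⁶)²⁸ = c¹⁵, (c²⁶)²⁹ = c¹⁰, (c²⁶)³⁰ = c⁵, (c²⁶)³¹ = e.
The smallest positive k with (c²⁶)ᵏ = e is 31.

Answer: 31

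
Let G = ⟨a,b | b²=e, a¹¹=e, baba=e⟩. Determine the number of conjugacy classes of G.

The conjugacy classes (representative and size) are:
  [e] (size 1), [a¹⁰] (size 2), [a²] (size 2), [a³] (size 2), [a⁷] (size 2), [a⁶] (size 2), [a²b] (size 11).
Class equation: 1 + 2 + 2 + 2 + 2 + 2 + 11 = 22 = |G|. So G has 7 conjugacy classes.

Answer: 7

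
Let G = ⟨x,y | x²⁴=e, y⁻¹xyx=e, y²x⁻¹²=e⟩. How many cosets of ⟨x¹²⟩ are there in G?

First find ord(x¹²) by computing successive powers:
  (x¹²)¹ = x¹², (x¹²)² = e.
So |⟨x¹²⟩| = ord(x¹²) = 2. With |G| = 48, by Lagrange [G : ⟨x¹²⟩] = 48/2 = 24.

Answer: 24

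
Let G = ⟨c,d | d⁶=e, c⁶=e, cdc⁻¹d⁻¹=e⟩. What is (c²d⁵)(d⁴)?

Compute (c²d⁵) · (d⁴) by multiplying left to right and reducing via the relations at each step:
  (c²d⁵) · d⁴ = c²d³

Answer: c²d³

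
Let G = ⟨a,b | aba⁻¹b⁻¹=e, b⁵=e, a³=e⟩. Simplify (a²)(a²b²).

Compute (a²) · (a²b²) by multiplying left to right and reducing via the relations at each step:
  (a²) · a² = a
  a · b² = ab²

Answer: ab²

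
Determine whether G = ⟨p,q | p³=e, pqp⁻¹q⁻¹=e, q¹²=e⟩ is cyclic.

|G| = 36, but the maximum element order in G is 12 < 36. No single element generates all of G, so G is not cyclic.

Answer: No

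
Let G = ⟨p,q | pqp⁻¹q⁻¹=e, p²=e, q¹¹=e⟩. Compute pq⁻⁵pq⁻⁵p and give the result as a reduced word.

Multiply left to right, reducing at each step:
  p · q⁻⁵ = pq⁶
  (pq⁶) · p = q⁶
  (q⁶) · q⁻⁵ = q
  q · p = pq

Answer: pq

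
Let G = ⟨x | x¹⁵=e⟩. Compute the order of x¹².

Compute successive powers until reaching e:
  (x¹²)¹ = x¹², (x¹²)² = x⁹, (x¹²)³ = x⁶, (x¹²)⁴ = x³, (x¹²)⁵ = e.
The smallest positive k with (x¹²)ᵏ = e is 5.

Answer: 5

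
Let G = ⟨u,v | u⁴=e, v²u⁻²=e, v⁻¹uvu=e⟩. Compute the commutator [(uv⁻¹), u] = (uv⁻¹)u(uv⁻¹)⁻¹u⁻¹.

[(uv⁻¹), u] = (uv⁻¹)·u·(uv⁻¹)⁻¹·u⁻¹.
  (uv⁻¹) · u = v⁻¹
  (v⁻¹) · (uv) = u³
  (u³) · (u³) = u²

Answer: u²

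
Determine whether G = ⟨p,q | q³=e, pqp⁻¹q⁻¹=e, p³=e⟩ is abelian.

Each pair of generators commutes: p·q = pq = q·p. Since the generators pairwise commute, every element of G commutes with every other, so G is abelian.

Answer: Yes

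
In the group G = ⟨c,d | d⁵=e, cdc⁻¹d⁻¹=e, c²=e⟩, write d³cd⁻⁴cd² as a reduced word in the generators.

Multiply left to right, reducing at each step:
  (d³) · c = cd³
  (cd³) · d⁻⁴ = cd⁴
  (cd⁴) · c = d⁴
  (d⁴) · d² = d

Answer: d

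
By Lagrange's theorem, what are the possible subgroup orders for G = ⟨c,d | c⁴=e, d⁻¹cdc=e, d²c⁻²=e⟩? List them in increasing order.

|G| = 8 = 2³. By Lagrange's theorem the order of any subgroup divides 8; the divisors of 8 are 1, 2, 4, 8.

Answer: 1, 2, 4, 8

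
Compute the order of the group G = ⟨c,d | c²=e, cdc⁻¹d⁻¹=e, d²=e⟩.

Enumerate words in the generators, reducing via the relations: the distinct elements are
  {c, d, e, cd}.
No further products give new elements, so |G| = 4.

Answer: 4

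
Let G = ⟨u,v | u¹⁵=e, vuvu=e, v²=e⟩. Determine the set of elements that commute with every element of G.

An element z ∈ Z(G) iff z commutes with every generator.
For example e is central: e·u = u = u·e; e·v = v = v·e.
Whereas u ∉ Z(G) since u·v = uv ≠ u¹⁴v = v·u.
Checking each of the 30 elements this way gives Z(G) = {e}, of order 1.

Answer: {e}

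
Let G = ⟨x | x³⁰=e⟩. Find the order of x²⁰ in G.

Compute successive powers until reaching e:
  (x²⁰)¹ = x²⁰, (x²⁰)² = x¹⁰, (x²⁰)³ = e.
The smallest positive k with (x²⁰)ᵏ = e is 3.

Answer: 3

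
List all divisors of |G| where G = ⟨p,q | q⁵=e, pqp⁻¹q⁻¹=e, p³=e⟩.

|G| = 15 = 3 · 5. By Lagrange's theorem the order of any subgroup divides 15; the divisors of 15 are 1, 3, 5, 15.

Answer: 1, 3, 5, 15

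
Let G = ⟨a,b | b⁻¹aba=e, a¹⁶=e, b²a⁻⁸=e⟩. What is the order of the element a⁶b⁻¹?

Compute successive powers until reaching e:
  (a⁶b⁻¹)¹ = a⁶b⁻¹, (a⁶b⁻¹)² = a⁸, (a⁶b⁻¹)³ = a⁶b, (a⁶b⁻¹)⁴ = e.
The smallest positive k with (a⁶b⁻¹)ᵏ = e is 4.

Answer: 4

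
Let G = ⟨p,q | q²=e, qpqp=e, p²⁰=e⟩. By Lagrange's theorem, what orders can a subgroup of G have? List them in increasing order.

|G| = 40 = 2³ · 5. By Lagrange's theorem the order of any subgroup divides 40; the divisors of 40 are 1, 2, 4, 5, 8, 10, 20, 40.

Answer: 1, 2, 4, 5, 8, 10, 20, 40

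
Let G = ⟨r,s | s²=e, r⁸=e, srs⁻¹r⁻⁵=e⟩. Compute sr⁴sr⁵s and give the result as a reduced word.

Multiply left to right, reducing at each step:
  s · r⁴ = r⁴s
  (r⁴s) · s = r⁴
  (r⁴) · r⁵ = r
  r · s = rs

Answer: rs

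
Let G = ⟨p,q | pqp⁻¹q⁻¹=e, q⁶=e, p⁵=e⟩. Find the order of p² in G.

Compute successive powers until reaching e:
  (p²)¹ = p², (p²)² = p⁴, (p²)³ = p, (p²)⁴ = p³, (p²)⁵ = e.
The smallest positive k with (p²)ᵏ = e is 5.

Answer: 5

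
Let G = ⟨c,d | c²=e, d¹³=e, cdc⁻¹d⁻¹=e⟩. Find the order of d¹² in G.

Compute successive powers until reaching e:
  (d¹²)¹ = d¹², (d¹²)² = d¹¹, (d¹²)³ = d¹⁰, (d¹²)⁴ = d⁹, (d¹²)⁵ = d⁸, (d¹²)⁶ = d⁷, (d¹²)⁷ = d⁶, (d¹²)⁸ = d⁵, (d¹²)⁹ = d⁴, (d¹²)¹⁰ = d³, (d¹²)¹¹ = d², (d¹²)¹² = d, (d¹²)¹³ = e.
The smallest positive k with (d¹²)ᵏ = e is 13.

Answer: 13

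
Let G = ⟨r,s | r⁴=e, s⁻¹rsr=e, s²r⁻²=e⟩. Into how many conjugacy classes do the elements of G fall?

The conjugacy classes (representative and size) are:
  [e] (size 1), [r³] (size 2), [r²] (size 1), [s⁻¹] (size 2), [rs⁻¹] (size 2).
Class equation: 1 + 2 + 1 + 2 + 2 = 8 = |G|. So G has 5 conjugacy classes.

Answer: 5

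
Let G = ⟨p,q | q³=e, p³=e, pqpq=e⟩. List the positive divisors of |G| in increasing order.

|G| = 12 = 2² · 3. By Lagrange's theorem the order of any subgroup divides 12; the divisors of 12 are 1, 2, 3, 4, 6, 12.

Answer: 1, 2, 3, 4, 6, 12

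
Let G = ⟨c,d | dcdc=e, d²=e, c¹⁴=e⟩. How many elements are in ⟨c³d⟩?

|⟨c³d⟩| equals the order of c³d. Compute successive powers until reaching e:
  (c³d)¹ = c³d, (c³d)² = e.
The smallest positive k with (c³d)ᵏ = e is 2, so |⟨c³d⟩| = 2.

Answer: 2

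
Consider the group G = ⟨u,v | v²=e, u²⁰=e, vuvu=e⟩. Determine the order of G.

Enumerate words in the generators, reducing via the relations: the distinct elements are
  {e, u, v, uv, u², u³, u⁴, u⁵, u⁶, u⁷, u⁸, u⁹, u²v, u³v, u¹², u¹³, u¹¹, u¹⁰, u¹⁴, u¹⁵, u¹⁶, u¹⁷, u¹⁸, u¹⁹, u⁴v, u⁵v, u⁶v, u⁷v, u⁸v, u⁹v, u¹²v, u¹³v, u¹¹v, u¹⁰v, u¹⁴v, u¹⁵v, u¹⁶v, u¹⁷v, u¹⁸v, u¹⁹v}.
No further products give new elements, so |G| = 40.

Answer: 40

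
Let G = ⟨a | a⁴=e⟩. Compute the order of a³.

Compute successive powers until reaching e:
  (a³)¹ = a³, (a³)² = a², (a³)³ = a, (a³)⁴ = e.
The smallest positive k with (a³)ᵏ = e is 4.

Answer: 4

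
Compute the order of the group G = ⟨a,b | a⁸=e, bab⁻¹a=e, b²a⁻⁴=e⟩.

Enumerate words in the generators, reducing via the relations: the distinct elements are
  {a, b, e, ab, a², a³, a⁴, a⁵, a⁶, a⁷, a²b, a³b, b⁻¹, ab⁻¹, a²b⁻¹, a³b⁻¹}.
No further products give new elements, so |G| = 16.

Answer: 16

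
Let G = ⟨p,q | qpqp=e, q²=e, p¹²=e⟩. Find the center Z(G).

An element z ∈ Z(G) iff z commutes with every generator.
For example p⁶ is central: (p⁶)·p = p⁷ = p·(p⁶); (p⁶)·q = p⁶q = q·(p⁶).
Whereas p ∉ Z(G) since p·q = pq ≠ p¹¹q = q·p.
Checking each of the 24 elements this way gives Z(G) = {e, p⁶}, of order 2.

Answer: {e, p⁶}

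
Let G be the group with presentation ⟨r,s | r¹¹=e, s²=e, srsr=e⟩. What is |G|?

Enumerate words in the generators, reducing via the relations: the distinct elements are
  {e, r, s, rs, r², r³, r⁴, r⁵, r⁶, r⁷, r⁸, r⁹, r²s, r³s, r¹⁰, r⁴s, r⁵s, r⁶s, r⁷s, r⁸s, r⁹s, r¹⁰s}.
No further products give new elements, so |G| = 22.

Answer: 22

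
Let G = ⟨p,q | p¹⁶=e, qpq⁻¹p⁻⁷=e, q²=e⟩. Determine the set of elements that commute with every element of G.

An element z ∈ Z(G) iff z commutes with every generator.
For example p⁸ is central: (p⁸)·p = p⁹ = p·(p⁸); (p⁸)·q = p⁸q = q·(p⁸).
Whereas p ∉ Z(G) since p·q = pq ≠ p⁷q = q·p.
Checking each of the 32 elements this way gives Z(G) = {e, p⁸}, of order 2.

Answer: {e, p⁸}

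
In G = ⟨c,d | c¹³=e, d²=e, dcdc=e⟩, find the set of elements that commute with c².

⟨c²⟩ ⊆ C_G(c²) since powers of c² commute with c²; so |C_G(c²)| ≥ |⟨c²⟩| = 13.
By orbit–stabilizer, |C_G(c²)| = |G| / |conj. class of c²| = 26 / 2 = 13.
The 13 elements commuting with c² are {e, c, c², c³, c⁴, c⁵, c⁶, c⁷, c⁸, c⁹, c¹⁰, c¹¹, c¹²}.

Answer: {e, c, c², c³, c⁴, c⁵, c⁶, c⁷, c⁸, c⁹, c¹⁰, c¹¹, c¹²}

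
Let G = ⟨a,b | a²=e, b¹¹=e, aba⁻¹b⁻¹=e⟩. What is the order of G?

Enumerate words in the generators, reducing via the relations: the distinct elements are
  {a, b, e, ab, b², b³, b⁴, b⁵, b⁶, b⁷, b⁸, b⁹, ab², ab³, ab⁴, ab⁵, ab⁶, ab⁷, ab⁸, ab⁹, b¹⁰, ab¹⁰}.
No further products give new elements, so |G| = 22.

Answer: 22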